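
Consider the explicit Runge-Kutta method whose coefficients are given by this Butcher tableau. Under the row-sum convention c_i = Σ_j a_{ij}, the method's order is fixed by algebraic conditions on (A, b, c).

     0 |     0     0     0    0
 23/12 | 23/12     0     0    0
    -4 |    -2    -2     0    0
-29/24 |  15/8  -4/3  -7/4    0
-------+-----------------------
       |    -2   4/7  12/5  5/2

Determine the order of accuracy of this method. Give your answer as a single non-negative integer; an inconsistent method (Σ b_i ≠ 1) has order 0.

0

b = (-2, 4/7, 12/5, 5/2)
c = (0, 23/12, -4, -29/24)
Ac = (0, 0, -23/6, 40/9)
Σ b_i: (-2)·1 + 4/7·1 + 12/5·1 + 5/2·1 = 243/70 ≠ 1 ⇒ order 0.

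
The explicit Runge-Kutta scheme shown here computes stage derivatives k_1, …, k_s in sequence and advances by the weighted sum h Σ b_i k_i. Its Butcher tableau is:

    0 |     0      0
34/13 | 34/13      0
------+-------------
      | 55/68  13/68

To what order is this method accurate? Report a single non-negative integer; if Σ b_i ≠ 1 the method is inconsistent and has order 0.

2

b = (55/68, 13/68)
c = (0, 34/13)
Σ b_i: 55/68·1 + 13/68·1 = 1 ✓
b·c: 13/68·34/13 = 1/2 ✓; 2 stages ⇒ order 2.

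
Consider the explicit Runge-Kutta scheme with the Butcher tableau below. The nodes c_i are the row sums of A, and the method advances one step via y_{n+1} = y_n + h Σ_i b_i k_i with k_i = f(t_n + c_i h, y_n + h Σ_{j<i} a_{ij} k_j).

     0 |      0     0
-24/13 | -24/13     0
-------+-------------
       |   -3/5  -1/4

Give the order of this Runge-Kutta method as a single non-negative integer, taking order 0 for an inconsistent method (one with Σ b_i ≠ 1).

b = (-3/5, -1/4)
c = (0, -24/13)
Σ b_i: (-3/5)·1 + (-1/4)·1 = -17/20 ≠ 1 ⇒ order 0.

0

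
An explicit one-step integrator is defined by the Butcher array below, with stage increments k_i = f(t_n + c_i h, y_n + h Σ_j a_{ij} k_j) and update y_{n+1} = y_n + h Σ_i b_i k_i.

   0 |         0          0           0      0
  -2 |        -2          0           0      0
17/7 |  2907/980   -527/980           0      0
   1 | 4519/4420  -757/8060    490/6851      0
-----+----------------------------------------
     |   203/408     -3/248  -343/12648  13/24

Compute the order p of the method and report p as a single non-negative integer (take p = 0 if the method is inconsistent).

4

b = (203/408, -3/248, -343/12648, 13/24)
c = (0, -2, 17/7, 1)
Ac = (0, 0, 527/490, 47/130)
Σ b_i: 203/408·1 + (-3/248)·1 + (-343/12648)·1 + 13/24·1 = 1 ✓
b·c: (-3/248)·(-2) + (-343/12648)·17/7 + 13/24·1 = 1/2 ✓
b·c²: (-3/248)·4 + (-343/12648)·289/49 + 13/24·1 = 1/3 ✓
b·Ac: (-343/12648)·527/490 + 13/24·47/130 = 1/6 ✓
b·c³: (-3/248)·(-8) + (-343/12648)·4913/343 + 13/24·1 = 1/4 ✓
b·(c∘Ac): (-343/12648)·8959/3430 + 13/24·47/130 = 1/8 ✓
b·Ac²: (-343/12648)·(-527/245) + 13/24·3/65 = 1/12 ✓
b·A²c: 13/24·1/13 = 1/24 ✓; 4 stages ⇒ order 4.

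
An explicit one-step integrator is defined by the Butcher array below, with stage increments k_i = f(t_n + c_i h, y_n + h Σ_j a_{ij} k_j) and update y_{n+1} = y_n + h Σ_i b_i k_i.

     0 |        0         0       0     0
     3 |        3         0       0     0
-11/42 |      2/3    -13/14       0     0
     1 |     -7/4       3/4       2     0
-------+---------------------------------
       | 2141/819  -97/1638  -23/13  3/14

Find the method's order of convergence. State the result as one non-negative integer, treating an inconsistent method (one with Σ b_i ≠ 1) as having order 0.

2

b = (2141/819, -97/1638, -23/13, 3/14)
c = (0, 3, -11/42, 1)
Ac = (0, 0, -39/14, 145/84)
Σ b_i: 2141/819·1 + (-97/1638)·1 + (-23/13)·1 + 3/14·1 = 1 ✓
b·c: (-97/1638)·3 + (-23/13)·(-11/42) + 3/14·1 = 1/2 ✓
b·c²: (-97/1638)·9 + (-23/13)·121/1764 + 3/14·1 = -10091/22932 ≠ 1/3 ⇒ order 2.
b·Ac: (-23/13)·(-39/14) + 3/14·145/84 = 2077/392 ≠ 1/6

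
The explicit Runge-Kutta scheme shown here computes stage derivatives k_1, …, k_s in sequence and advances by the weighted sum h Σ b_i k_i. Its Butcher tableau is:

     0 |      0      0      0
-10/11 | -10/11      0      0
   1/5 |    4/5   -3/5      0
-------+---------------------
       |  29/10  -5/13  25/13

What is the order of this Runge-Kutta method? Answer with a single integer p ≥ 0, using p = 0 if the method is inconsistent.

0

b = (29/10, -5/13, 25/13)
c = (0, -10/11, 1/5)
Ac = (0, 0, 6/11)
Σ b_i: 29/10·1 + (-5/13)·1 + 25/13·1 = 577/130 ≠ 1 ⇒ order 0.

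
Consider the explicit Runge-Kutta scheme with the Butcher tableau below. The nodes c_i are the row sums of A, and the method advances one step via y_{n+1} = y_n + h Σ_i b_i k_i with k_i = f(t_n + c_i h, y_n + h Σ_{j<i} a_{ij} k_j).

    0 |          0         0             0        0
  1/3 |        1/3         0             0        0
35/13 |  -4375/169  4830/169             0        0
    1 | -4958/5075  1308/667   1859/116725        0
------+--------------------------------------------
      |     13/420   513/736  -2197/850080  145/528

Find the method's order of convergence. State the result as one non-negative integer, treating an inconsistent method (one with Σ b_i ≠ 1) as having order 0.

4

b = (13/420, 513/736, -2197/850080, 145/528)
c = (0, 1/3, 35/13, 1)
Ac = (0, 0, 1610/169, 101/145)
Σ b_i: 13/420·1 + 513/736·1 + (-2197/850080)·1 + 145/528·1 = 1 ✓
b·c: 513/736·1/3 + (-2197/850080)·35/13 + 145/528·1 = 1/2 ✓
b·c²: 513/736·1/9 + (-2197/850080)·1225/169 + 145/528·1 = 1/3 ✓
b·Ac: (-2197/850080)·1610/169 + 145/528·101/145 = 1/6 ✓
b·c³: 513/736·1/27 + (-2197/850080)·42875/2197 + 145/528·1 = 1/4 ✓
b·(c∘Ac): (-2197/850080)·56350/2197 + 145/528·101/145 = 1/8 ✓
b·Ac²: (-2197/850080)·1610/507 + 145/528·1/3 = 1/12 ✓
b·A²c: 145/528·22/145 = 1/24 ✓; 4 stages ⇒ order 4.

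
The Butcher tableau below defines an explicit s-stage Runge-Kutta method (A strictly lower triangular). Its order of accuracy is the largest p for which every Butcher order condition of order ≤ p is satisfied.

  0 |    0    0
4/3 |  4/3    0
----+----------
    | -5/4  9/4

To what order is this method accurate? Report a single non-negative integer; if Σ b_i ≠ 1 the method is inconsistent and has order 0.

b = (-5/4, 9/4)
c = (0, 4/3)
Σ b_i: (-5/4)·1 + 9/4·1 = 1 ✓
b·c: 9/4·4/3 = 3 ≠ 1/2 ⇒ order 1.

1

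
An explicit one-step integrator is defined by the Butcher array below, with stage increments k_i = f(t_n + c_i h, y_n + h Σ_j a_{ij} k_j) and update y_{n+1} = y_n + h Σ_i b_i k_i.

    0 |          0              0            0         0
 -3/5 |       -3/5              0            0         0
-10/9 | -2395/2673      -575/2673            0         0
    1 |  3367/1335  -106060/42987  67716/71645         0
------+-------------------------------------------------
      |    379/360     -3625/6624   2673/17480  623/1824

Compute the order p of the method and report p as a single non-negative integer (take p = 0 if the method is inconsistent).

4

b = (379/360, -3625/6624, 2673/17480, 623/1824)
c = (0, -3/5, -10/9, 1)
Ac = (0, 0, 115/891, 268/623)
Σ b_i: 379/360·1 + (-3625/6624)·1 + 2673/17480·1 + 623/1824·1 = 1 ✓
b·c: (-3625/6624)·(-3/5) + 2673/17480·(-10/9) + 623/1824·1 = 1/2 ✓
b·c²: (-3625/6624)·9/25 + 2673/17480·100/81 + 623/1824·1 = 1/3 ✓
b·Ac: 2673/17480·115/891 + 623/1824·268/623 = 1/6 ✓
b·c³: (-3625/6624)·(-27/125) + 2673/17480·(-1000/729) + 623/1824·1 = 1/4 ✓
b·(c∘Ac): 2673/17480·(-1150/8019) + 623/1824·268/623 = 1/8 ✓
b·Ac²: 2673/17480·(-23/297) + 623/1824·124/445 = 1/12 ✓
b·A²c: 623/1824·76/623 = 1/24 ✓; 4 stages ⇒ order 4.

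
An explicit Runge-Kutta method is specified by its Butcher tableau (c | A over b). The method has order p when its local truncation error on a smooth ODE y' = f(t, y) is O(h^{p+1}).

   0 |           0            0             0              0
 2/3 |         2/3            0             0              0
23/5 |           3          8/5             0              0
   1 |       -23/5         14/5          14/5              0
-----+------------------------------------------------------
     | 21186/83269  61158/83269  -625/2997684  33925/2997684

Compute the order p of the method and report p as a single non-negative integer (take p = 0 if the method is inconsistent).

3

b = (21186/83269, 61158/83269, -625/2997684, 33925/2997684)
c = (0, 2/3, 23/5, 1)
Ac = (0, 0, 16/15, 1106/75)
Σ b_i: 21186/83269·1 + 61158/83269·1 + (-625/2997684)·1 + 33925/2997684·1 = 1 ✓
b·c: 61158/83269·2/3 + (-625/2997684)·23/5 + 33925/2997684·1 = 1/2 ✓
b·c²: 61158/83269·4/9 + (-625/2997684)·529/25 + 33925/2997684·1 = 1/3 ✓
b·Ac: (-625/2997684)·16/15 + 33925/2997684·1106/75 = 1/6 ✓
b·c³: 61158/83269·8/27 + (-625/2997684)·12167/125 + 33925/2997684·1 = 312721/1498842 ≠ 1/4 ⇒ order 3.
b·(c∘Ac): (-625/2997684)·368/75 + 33925/2997684·1106/75 = 27623/166538 ≠ 1/8
b·Ac²: (-625/2997684)·32/45 + 33925/2997684·68054/1125 = 15388213/22482630 ≠ 1/12
b·A²c: 33925/2997684·224/75 = 75992/2248263 ≠ 1/24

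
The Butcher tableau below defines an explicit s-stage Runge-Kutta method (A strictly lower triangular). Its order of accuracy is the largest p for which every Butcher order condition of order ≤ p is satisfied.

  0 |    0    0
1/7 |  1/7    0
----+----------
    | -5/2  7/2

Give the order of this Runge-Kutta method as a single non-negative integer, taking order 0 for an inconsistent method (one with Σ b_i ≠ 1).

b = (-5/2, 7/2)
c = (0, 1/7)
Σ b_i: (-5/2)·1 + 7/2·1 = 1 ✓
b·c: 7/2·1/7 = 1/2 ✓; 2 stages ⇒ order 2.

2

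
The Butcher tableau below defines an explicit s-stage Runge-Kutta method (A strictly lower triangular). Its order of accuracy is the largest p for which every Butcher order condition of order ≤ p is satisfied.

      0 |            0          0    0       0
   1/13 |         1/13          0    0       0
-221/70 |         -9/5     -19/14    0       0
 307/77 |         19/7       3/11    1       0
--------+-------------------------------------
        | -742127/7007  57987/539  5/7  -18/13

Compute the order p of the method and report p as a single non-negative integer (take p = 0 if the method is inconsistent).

2

b = (-742127/7007, 57987/539, 5/7, -18/13)
c = (0, 1/13, -221/70, 307/77)
Ac = (0, 0, -19/182, -31393/10010)
Σ b_i: (-742127/7007)·1 + 57987/539·1 + 5/7·1 + (-18/13)·1 = 1 ✓
b·c: 57987/539·1/13 + 5/7·(-221/70) + (-18/13)·307/77 = 1/2 ✓
b·c²: 57987/539·1/169 + 5/7·48841/4900 + (-18/13)·94249/5929 = -1999547651/140280140 ≠ 1/3 ⇒ order 2.
b·Ac: 5/7·(-19/182) + (-18/13)·(-31393/10010) = 3887593/910910 ≠ 1/6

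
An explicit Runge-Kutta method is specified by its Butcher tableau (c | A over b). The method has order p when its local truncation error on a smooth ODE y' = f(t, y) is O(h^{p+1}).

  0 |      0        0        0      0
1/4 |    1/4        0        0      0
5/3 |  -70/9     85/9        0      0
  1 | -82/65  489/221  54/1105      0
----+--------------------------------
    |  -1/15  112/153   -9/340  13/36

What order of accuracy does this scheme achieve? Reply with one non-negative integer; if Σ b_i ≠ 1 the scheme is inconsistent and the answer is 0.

4

b = (-1/15, 112/153, -9/340, 13/36)
c = (0, 1/4, 5/3, 1)
Ac = (0, 0, 85/36, 33/52)
Σ b_i: (-1/15)·1 + 112/153·1 + (-9/340)·1 + 13/36·1 = 1 ✓
b·c: 112/153·1/4 + (-9/340)·5/3 + 13/36·1 = 1/2 ✓
b·c²: 112/153·1/16 + (-9/340)·25/9 + 13/36·1 = 1/3 ✓
b·Ac: (-9/340)·85/36 + 13/36·33/52 = 1/6 ✓
b·c³: 112/153·1/64 + (-9/340)·125/27 + 13/36·1 = 1/4 ✓
b·(c∘Ac): (-9/340)·425/108 + 13/36·33/52 = 1/8 ✓
b·Ac²: (-9/340)·85/144 + 13/36·57/208 = 1/12 ✓
b·A²c: 13/36·3/26 = 1/24 ✓; 4 stages ⇒ order 4.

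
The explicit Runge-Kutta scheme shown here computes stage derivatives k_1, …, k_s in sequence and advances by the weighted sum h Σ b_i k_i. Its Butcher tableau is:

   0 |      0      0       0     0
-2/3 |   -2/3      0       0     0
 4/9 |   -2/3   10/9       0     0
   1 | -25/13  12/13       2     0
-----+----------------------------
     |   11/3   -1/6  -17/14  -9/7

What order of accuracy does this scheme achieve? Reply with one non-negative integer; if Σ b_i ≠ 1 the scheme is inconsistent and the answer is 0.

b = (11/3, -1/6, -17/14, -9/7)
c = (0, -2/3, 4/9, 1)
Ac = (0, 0, -20/27, 32/117)
Σ b_i: 11/3·1 + (-1/6)·1 + (-17/14)·1 + (-9/7)·1 = 1 ✓
b·c: (-1/6)·(-2/3) + (-17/14)·4/9 + (-9/7)·1 = -12/7 ≠ 1/2 ⇒ order 1.

1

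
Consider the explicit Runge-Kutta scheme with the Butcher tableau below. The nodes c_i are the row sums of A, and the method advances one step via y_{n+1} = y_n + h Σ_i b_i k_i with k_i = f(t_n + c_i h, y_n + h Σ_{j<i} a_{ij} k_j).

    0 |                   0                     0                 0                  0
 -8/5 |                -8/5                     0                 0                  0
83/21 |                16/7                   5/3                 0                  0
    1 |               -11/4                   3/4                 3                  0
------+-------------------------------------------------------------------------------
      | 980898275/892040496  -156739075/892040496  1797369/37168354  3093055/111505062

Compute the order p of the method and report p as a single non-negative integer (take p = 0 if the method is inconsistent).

b = (980898275/892040496, -156739075/892040496, 1797369/37168354, 3093055/111505062)
c = (0, -8/5, 83/21, 1)
Ac = (0, 0, -8/3, 373/35)
Σ b_i: 980898275/892040496·1 + (-156739075/892040496)·1 + 1797369/37168354·1 + 3093055/111505062·1 = 1 ✓
b·c: (-156739075/892040496)·(-8/5) + 1797369/37168354·83/21 + 3093055/111505062·1 = 1/2 ✓
b·c²: (-156739075/892040496)·64/25 + 1797369/37168354·6889/441 + 3093055/111505062·1 = 1/3 ✓
b·Ac: 1797369/37168354·(-8/3) + 3093055/111505062·373/35 = 1/6 ✓
b·c³: (-156739075/892040496)·(-512/125) + 1797369/37168354·571787/9261 + 3093055/111505062·1 = 21853630846/5854015755 ≠ 1/4 ⇒ order 3.
b·(c∘Ac): 1797369/37168354·(-664/63) + 3093055/111505062·373/35 = -7955989/37168354 ≠ 1/8
b·Ac²: 1797369/37168354·64/15 + 3093055/111505062·179281/3675 = 18259263749/11708031510 ≠ 1/12
b·A²c: 3093055/111505062·(-8) = -12372220/55752531 ≠ 1/24

3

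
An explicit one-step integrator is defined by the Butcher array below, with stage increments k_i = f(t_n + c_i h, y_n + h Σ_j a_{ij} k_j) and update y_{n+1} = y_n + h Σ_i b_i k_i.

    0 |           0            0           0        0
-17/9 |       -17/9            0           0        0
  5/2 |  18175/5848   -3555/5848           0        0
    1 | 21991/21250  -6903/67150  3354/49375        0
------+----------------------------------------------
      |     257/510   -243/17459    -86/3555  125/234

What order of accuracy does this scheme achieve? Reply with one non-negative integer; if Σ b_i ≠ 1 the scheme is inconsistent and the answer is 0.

4

b = (257/510, -243/17459, -86/3555, 125/234)
c = (0, -17/9, 5/2, 1)
Ac = (0, 0, 395/344, 91/250)
Σ b_i: 257/510·1 + (-243/17459)·1 + (-86/3555)·1 + 125/234·1 = 1 ✓
b·c: (-243/17459)·(-17/9) + (-86/3555)·5/2 + 125/234·1 = 1/2 ✓
b·c²: (-243/17459)·289/81 + (-86/3555)·25/4 + 125/234·1 = 1/3 ✓
b·Ac: (-86/3555)·395/344 + 125/234·91/250 = 1/6 ✓
b·c³: (-243/17459)·(-4913/729) + (-86/3555)·125/8 + 125/234·1 = 1/4 ✓
b·(c∘Ac): (-86/3555)·1975/688 + 125/234·91/250 = 1/8 ✓
b·Ac²: (-86/3555)·(-6715/3096) + 125/234·13/225 = 1/12 ✓
b·A²c: 125/234·39/500 = 1/24 ✓; 4 stages ⇒ order 4.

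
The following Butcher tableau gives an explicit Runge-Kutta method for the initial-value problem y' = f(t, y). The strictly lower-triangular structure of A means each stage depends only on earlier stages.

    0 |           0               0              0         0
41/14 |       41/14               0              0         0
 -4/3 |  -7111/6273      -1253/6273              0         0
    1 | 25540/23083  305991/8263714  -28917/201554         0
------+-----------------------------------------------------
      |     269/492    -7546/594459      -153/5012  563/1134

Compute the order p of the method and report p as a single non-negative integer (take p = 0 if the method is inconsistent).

b = (269/492, -7546/594459, -153/5012, 563/1134)
c = (0, 41/14, -4/3, 1)
Ac = (0, 0, -179/306, 675/2252)
Σ b_i: 269/492·1 + (-7546/594459)·1 + (-153/5012)·1 + 563/1134·1 = 1 ✓
b·c: (-7546/594459)·41/14 + (-153/5012)·(-4/3) + 563/1134·1 = 1/2 ✓
b·c²: (-7546/594459)·1681/196 + (-153/5012)·16/9 + 563/1134·1 = 1/3 ✓
b·Ac: (-153/5012)·(-179/306) + 563/1134·675/2252 = 1/6 ✓
b·c³: (-7546/594459)·68921/2744 + (-153/5012)·(-64/27) + 563/1134·1 = 1/4 ✓
b·(c∘Ac): (-153/5012)·358/459 + 563/1134·675/2252 = 1/8 ✓
b·Ac²: (-153/5012)·(-7339/4284) + 563/1134·1971/31528 = 1/12 ✓
b·A²c: 563/1134·189/2252 = 1/24 ✓; 4 stages ⇒ order 4.

4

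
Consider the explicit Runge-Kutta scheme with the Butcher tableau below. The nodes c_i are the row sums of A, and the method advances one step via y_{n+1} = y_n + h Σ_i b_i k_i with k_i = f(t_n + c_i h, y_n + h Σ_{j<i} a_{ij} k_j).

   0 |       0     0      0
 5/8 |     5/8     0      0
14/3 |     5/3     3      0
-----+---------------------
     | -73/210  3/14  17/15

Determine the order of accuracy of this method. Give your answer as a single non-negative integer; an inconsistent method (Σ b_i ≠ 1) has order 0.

b = (-73/210, 3/14, 17/15)
c = (0, 5/8, 14/3)
Ac = (0, 0, 15/8)
Σ b_i: (-73/210)·1 + 3/14·1 + 17/15·1 = 1 ✓
b·c: 3/14·5/8 + 17/15·14/3 = 27331/5040 ≠ 1/2 ⇒ order 1.

1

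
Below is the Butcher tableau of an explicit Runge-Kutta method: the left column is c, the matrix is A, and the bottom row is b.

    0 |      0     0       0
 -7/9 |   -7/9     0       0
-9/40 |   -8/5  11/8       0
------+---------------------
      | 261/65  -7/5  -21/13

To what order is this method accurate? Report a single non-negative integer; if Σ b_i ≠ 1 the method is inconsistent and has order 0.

b = (261/65, -7/5, -21/13)
c = (0, -7/9, -9/40)
Ac = (0, 0, -77/72)
Σ b_i: 261/65·1 + (-7/5)·1 + (-21/13)·1 = 1 ✓
b·c: (-7/5)·(-7/9) + (-21/13)·(-9/40) = 6797/4680 ≠ 1/2 ⇒ order 1.

1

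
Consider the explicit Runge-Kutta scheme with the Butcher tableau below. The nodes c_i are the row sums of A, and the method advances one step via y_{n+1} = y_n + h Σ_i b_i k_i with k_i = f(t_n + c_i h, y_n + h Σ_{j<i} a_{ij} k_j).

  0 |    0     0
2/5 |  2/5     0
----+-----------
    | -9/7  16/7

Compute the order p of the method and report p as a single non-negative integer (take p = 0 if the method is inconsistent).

1

b = (-9/7, 16/7)
c = (0, 2/5)
Σ b_i: (-9/7)·1 + 16/7·1 = 1 ✓
b·c: 16/7·2/5 = 32/35 ≠ 1/2 ⇒ order 1.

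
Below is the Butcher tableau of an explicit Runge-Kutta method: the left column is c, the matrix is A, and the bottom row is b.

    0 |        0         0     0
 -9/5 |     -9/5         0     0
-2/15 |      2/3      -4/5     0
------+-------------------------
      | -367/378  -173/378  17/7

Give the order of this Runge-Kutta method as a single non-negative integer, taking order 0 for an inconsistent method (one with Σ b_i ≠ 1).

2

b = (-367/378, -173/378, 17/7)
c = (0, -9/5, -2/15)
Ac = (0, 0, 36/25)
Σ b_i: (-367/378)·1 + (-173/378)·1 + 17/7·1 = 1 ✓
b·c: (-173/378)·(-9/5) + 17/7·(-2/15) = 1/2 ✓
b·c²: (-173/378)·81/25 + 17/7·4/225 = -907/630 ≠ 1/3 ⇒ order 2.
b·Ac: 17/7·36/25 = 612/175 ≠ 1/6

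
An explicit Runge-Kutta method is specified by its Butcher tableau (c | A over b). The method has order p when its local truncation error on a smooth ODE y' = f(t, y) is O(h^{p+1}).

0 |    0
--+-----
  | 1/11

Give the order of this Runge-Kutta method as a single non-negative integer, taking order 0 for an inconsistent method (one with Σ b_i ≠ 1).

0

b = (1/11)
c = (0)
Σ b_i: 1/11·1 = 1/11 ≠ 1 ⇒ order 0.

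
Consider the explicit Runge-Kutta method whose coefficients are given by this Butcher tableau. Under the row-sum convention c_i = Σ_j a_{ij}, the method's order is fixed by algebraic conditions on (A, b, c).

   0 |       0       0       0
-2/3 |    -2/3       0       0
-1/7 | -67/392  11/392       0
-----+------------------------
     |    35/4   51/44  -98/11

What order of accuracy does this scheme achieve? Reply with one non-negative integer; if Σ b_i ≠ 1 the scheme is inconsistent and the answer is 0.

b = (35/4, 51/44, -98/11)
c = (0, -2/3, -1/7)
Ac = (0, 0, -11/588)
Σ b_i: 35/4·1 + 51/44·1 + (-98/11)·1 = 1 ✓
b·c: 51/44·(-2/3) + (-98/11)·(-1/7) = 1/2 ✓
b·c²: 51/44·4/9 + (-98/11)·1/49 = 1/3 ✓
b·Ac: (-98/11)·(-11/588) = 1/6 ✓; 3 stages ⇒ order 3.

3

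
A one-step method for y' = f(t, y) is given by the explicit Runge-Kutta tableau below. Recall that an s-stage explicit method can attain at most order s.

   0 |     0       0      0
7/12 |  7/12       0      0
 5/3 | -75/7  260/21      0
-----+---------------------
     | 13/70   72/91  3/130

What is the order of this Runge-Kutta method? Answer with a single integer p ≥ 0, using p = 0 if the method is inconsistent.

b = (13/70, 72/91, 3/130)
c = (0, 7/12, 5/3)
Ac = (0, 0, 65/9)
Σ b_i: 13/70·1 + 72/91·1 + 3/130·1 = 1 ✓
b·c: 72/91·7/12 + 3/130·5/3 = 1/2 ✓
b·c²: 72/91·49/144 + 3/130·25/9 = 1/3 ✓
b·Ac: 3/130·65/9 = 1/6 ✓; 3 stages ⇒ order 3.

3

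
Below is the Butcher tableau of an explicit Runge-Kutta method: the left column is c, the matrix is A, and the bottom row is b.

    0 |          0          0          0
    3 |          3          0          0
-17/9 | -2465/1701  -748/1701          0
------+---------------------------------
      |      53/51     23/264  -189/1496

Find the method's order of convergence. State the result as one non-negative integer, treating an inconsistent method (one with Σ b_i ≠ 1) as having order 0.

3

b = (53/51, 23/264, -189/1496)
c = (0, 3, -17/9)
Ac = (0, 0, -748/567)
Σ b_i: 53/51·1 + 23/264·1 + (-189/1496)·1 = 1 ✓
b·c: 23/264·3 + (-189/1496)·(-17/9) = 1/2 ✓
b·c²: 23/264·9 + (-189/1496)·289/81 = 1/3 ✓
b·Ac: (-189/1496)·(-748/567) = 1/6 ✓; 3 stages ⇒ order 3.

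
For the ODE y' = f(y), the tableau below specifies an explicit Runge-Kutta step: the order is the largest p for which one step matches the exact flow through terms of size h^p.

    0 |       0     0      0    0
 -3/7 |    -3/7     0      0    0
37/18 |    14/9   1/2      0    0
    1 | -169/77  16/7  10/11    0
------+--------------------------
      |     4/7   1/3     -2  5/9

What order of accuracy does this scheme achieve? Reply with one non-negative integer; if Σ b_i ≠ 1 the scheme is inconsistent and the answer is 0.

0

b = (4/7, 1/3, -2, 5/9)
c = (0, -3/7, 37/18, 1)
Ac = (0, 0, -3/14, 4313/4851)
Σ b_i: 4/7·1 + 1/3·1 + (-2)·1 + 5/9·1 = -34/63 ≠ 1 ⇒ order 0.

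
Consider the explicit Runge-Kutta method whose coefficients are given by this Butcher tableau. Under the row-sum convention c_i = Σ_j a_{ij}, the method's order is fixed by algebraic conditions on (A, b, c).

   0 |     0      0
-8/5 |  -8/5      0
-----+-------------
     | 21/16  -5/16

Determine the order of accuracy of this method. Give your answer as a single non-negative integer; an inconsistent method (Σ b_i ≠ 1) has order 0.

2

b = (21/16, -5/16)
c = (0, -8/5)
Σ b_i: 21/16·1 + (-5/16)·1 = 1 ✓
b·c: (-5/16)·(-8/5) = 1/2 ✓; 2 stages ⇒ order 2.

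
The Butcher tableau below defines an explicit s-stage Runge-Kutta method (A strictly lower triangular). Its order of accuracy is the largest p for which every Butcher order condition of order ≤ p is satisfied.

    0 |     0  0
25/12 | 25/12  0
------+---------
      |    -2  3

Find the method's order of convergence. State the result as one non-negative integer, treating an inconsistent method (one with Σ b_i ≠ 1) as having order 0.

b = (-2, 3)
c = (0, 25/12)
Σ b_i: (-2)·1 + 3·1 = 1 ✓
b·c: 3·25/12 = 25/4 ≠ 1/2 ⇒ order 1.

1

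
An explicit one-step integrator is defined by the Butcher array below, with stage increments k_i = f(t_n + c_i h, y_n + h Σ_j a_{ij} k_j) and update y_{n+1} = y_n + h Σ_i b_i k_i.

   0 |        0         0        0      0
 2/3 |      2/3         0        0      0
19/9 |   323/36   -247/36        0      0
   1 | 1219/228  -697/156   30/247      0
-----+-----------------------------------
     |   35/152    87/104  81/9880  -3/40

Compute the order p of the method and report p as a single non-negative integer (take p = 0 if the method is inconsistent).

4

b = (35/152, 87/104, 81/9880, -3/40)
c = (0, 2/3, 19/9, 1)
Ac = (0, 0, -247/54, -49/18)
Σ b_i: 35/152·1 + 87/104·1 + 81/9880·1 + (-3/40)·1 = 1 ✓
b·c: 87/104·2/3 + 81/9880·19/9 + (-3/40)·1 = 1/2 ✓
b·c²: 87/104·4/9 + 81/9880·361/81 + (-3/40)·1 = 1/3 ✓
b·Ac: 81/9880·(-247/54) + (-3/40)·(-49/18) = 1/6 ✓
b·c³: 87/104·8/27 + 81/9880·6859/729 + (-3/40)·1 = 1/4 ✓
b·(c∘Ac): 81/9880·(-4693/486) + (-3/40)·(-49/18) = 1/8 ✓
b·Ac²: 81/9880·(-247/81) + (-3/40)·(-13/9) = 1/12 ✓
b·A²c: (-3/40)·(-5/9) = 1/24 ✓; 4 stages ⇒ order 4.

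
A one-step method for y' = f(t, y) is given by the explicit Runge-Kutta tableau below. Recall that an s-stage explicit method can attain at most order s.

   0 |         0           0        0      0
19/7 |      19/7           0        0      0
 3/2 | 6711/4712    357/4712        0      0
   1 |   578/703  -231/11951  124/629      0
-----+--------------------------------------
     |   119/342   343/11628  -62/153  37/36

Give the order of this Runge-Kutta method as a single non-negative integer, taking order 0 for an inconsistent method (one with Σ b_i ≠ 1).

b = (119/342, 343/11628, -62/153, 37/36)
c = (0, 19/7, 3/2, 1)
Ac = (0, 0, 51/248, 9/37)
Σ b_i: 119/342·1 + 343/11628·1 + (-62/153)·1 + 37/36·1 = 1 ✓
b·c: 343/11628·19/7 + (-62/153)·3/2 + 37/36·1 = 1/2 ✓
b·c²: 343/11628·361/49 + (-62/153)·9/4 + 37/36·1 = 1/3 ✓
b·Ac: (-62/153)·51/248 + 37/36·9/37 = 1/6 ✓
b·c³: 343/11628·6859/343 + (-62/153)·27/8 + 37/36·1 = 1/4 ✓
b·(c∘Ac): (-62/153)·153/496 + 37/36·9/37 = 1/8 ✓
b·Ac²: (-62/153)·969/1736 + 37/36·78/259 = 1/12 ✓
b·A²c: 37/36·3/74 = 1/24 ✓; 4 stages ⇒ order 4.

4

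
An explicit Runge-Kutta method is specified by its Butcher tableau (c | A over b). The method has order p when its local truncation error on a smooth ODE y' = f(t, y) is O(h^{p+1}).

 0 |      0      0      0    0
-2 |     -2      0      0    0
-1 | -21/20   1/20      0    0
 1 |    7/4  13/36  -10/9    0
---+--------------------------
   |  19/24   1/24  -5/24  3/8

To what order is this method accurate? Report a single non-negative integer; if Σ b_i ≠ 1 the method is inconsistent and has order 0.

4

b = (19/24, 1/24, -5/24, 3/8)
c = (0, -2, -1, 1)
Ac = (0, 0, -1/10, 7/18)
Σ b_i: 19/24·1 + 1/24·1 + (-5/24)·1 + 3/8·1 = 1 ✓
b·c: 1/24·(-2) + (-5/24)·(-1) + 3/8·1 = 1/2 ✓
b·c²: 1/24·4 + (-5/24)·1 + 3/8·1 = 1/3 ✓
b·Ac: (-5/24)·(-1/10) + 3/8·7/18 = 1/6 ✓
b·c³: 1/24·(-8) + (-5/24)·(-1) + 3/8·1 = 1/4 ✓
b·(c∘Ac): (-5/24)·1/10 + 3/8·7/18 = 1/8 ✓
b·Ac²: (-5/24)·1/5 + 3/8·1/3 = 1/12 ✓
b·A²c: 3/8·1/9 = 1/24 ✓; 4 stages ⇒ order 4.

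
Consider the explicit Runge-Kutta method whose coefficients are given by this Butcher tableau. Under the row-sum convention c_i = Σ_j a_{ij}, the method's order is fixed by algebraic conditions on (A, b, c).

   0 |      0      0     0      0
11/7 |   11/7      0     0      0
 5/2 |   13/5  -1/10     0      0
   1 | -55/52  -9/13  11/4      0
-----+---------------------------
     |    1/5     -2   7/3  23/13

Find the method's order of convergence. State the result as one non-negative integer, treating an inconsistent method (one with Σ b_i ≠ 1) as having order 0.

0

b = (1/5, -2, 7/3, 23/13)
c = (0, 11/7, 5/2, 1)
Ac = (0, 0, -11/70, 4213/728)
Σ b_i: 1/5·1 + (-2)·1 + 7/3·1 + 23/13·1 = 449/195 ≠ 1 ⇒ order 0.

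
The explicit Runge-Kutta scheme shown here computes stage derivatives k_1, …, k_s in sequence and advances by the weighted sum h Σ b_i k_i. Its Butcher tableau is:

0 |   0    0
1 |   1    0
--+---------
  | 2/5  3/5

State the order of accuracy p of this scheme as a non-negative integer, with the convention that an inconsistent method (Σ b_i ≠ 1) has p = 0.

1

b = (2/5, 3/5)
c = (0, 1)
Σ b_i: 2/5·1 + 3/5·1 = 1 ✓
b·c: 3/5·1 = 3/5 ≠ 1/2 ⇒ order 1.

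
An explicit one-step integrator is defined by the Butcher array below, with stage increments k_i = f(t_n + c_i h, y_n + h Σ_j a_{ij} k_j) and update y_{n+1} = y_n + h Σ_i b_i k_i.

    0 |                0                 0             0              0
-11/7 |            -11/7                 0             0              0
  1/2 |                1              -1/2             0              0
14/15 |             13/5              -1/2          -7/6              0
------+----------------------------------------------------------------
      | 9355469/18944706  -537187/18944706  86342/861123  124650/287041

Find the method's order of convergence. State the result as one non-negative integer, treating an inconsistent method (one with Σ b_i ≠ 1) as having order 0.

b = (9355469/18944706, -537187/18944706, 86342/861123, 124650/287041)
c = (0, -11/7, 1/2, 14/15)
Ac = (0, 0, 11/14, 17/84)
Σ b_i: 9355469/18944706·1 + (-537187/18944706)·1 + 86342/861123·1 + 124650/287041·1 = 1 ✓
b·c: (-537187/18944706)·(-11/7) + 86342/861123·1/2 + 124650/287041·14/15 = 1/2 ✓
b·c²: (-537187/18944706)·121/49 + 86342/861123·1/4 + 124650/287041·196/225 = 1/3 ✓
b·Ac: 86342/861123·11/14 + 124650/287041·17/84 = 1/6 ✓
b·c³: (-537187/18944706)·(-1331/343) + 86342/861123·1/8 + 124650/287041·2744/3375 = 57341143/120557220 ≠ 1/4 ⇒ order 3.
b·(c∘Ac): 86342/861123·11/28 + 124650/287041·17/90 = 1463771/12055722 ≠ 1/8
b·Ac²: 86342/861123·(-121/98) + 124650/287041·(-1795/1176) = -18966877/24111444 ≠ 1/12
b·A²c: 124650/287041·(-11/12) = -228525/574082 ≠ 1/24

3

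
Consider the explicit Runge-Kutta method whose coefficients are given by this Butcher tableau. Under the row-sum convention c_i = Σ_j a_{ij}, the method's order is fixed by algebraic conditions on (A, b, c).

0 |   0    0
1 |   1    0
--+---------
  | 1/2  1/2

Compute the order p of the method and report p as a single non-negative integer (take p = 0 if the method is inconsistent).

2

b = (1/2, 1/2)
c = (0, 1)
Σ b_i: 1/2·1 + 1/2·1 = 1 ✓
b·c: 1/2·1 = 1/2 ✓; 2 stages ⇒ order 2.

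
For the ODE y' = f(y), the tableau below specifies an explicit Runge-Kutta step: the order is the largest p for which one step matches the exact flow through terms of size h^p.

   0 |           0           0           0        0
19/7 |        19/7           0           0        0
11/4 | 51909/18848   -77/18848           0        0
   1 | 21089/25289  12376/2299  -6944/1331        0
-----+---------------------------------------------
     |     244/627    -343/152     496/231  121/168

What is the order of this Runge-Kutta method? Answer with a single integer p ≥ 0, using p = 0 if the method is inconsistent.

4

b = (244/627, -343/152, 496/231, 121/168)
c = (0, 19/7, 11/4, 1)
Ac = (0, 0, -11/992, 32/121)
Σ b_i: 244/627·1 + (-343/152)·1 + 496/231·1 + 121/168·1 = 1 ✓
b·c: (-343/152)·19/7 + 496/231·11/4 + 121/168·1 = 1/2 ✓
b·c²: (-343/152)·361/49 + 496/231·121/16 + 121/168·1 = 1/3 ✓
b·Ac: 496/231·(-11/992) + 121/168·32/121 = 1/6 ✓
b·c³: (-343/152)·6859/343 + 496/231·1331/64 + 121/168·1 = 1/4 ✓
b·(c∘Ac): 496/231·(-121/3968) + 121/168·32/121 = 1/8 ✓
b·Ac²: 496/231·(-209/6944) + 121/168·174/847 = 1/12 ✓
b·A²c: 121/168·7/121 = 1/24 ✓; 4 stages ⇒ order 4.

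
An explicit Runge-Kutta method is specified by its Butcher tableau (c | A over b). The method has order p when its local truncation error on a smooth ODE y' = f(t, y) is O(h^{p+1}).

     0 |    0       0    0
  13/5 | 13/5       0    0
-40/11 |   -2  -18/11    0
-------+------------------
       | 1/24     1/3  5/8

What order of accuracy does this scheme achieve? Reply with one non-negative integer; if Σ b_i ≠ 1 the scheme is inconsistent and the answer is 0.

b = (1/24, 1/3, 5/8)
c = (0, 13/5, -40/11)
Ac = (0, 0, -234/55)
Σ b_i: 1/24·1 + 1/3·1 + 5/8·1 = 1 ✓
b·c: 1/3·13/5 + 5/8·(-40/11) = -232/165 ≠ 1/2 ⇒ order 1.

1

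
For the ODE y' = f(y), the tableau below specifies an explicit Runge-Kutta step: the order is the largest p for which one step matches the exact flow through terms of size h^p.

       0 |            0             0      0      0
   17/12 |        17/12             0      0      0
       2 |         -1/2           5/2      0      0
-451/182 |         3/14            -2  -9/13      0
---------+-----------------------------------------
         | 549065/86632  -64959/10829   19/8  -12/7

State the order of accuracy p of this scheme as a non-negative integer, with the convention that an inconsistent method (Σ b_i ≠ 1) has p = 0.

b = (549065/86632, -64959/10829, 19/8, -12/7)
c = (0, 17/12, 2, -451/182)
Ac = (0, 0, 85/24, -329/78)
Σ b_i: 549065/86632·1 + (-64959/10829)·1 + 19/8·1 + (-12/7)·1 = 1 ✓
b·c: (-64959/10829)·17/12 + 19/8·2 + (-12/7)·(-451/182) = 1/2 ✓
b·c²: (-64959/10829)·289/144 + 19/8·4 + (-12/7)·203401/33124 = -36353983/2782416 ≠ 1/3 ⇒ order 2.
b·Ac: 19/8·85/24 + (-12/7)·(-329/78) = 39043/2496 ≠ 1/6

2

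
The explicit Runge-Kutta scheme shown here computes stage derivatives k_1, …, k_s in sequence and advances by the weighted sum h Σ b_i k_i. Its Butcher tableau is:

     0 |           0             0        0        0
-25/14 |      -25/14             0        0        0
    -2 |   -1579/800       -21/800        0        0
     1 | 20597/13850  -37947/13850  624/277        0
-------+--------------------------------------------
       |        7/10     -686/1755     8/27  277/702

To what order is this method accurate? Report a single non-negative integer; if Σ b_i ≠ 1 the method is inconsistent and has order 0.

4

b = (7/10, -686/1755, 8/27, 277/702)
c = (0, -25/14, -2, 1)
Ac = (0, 0, 3/64, 429/1108)
Σ b_i: 7/10·1 + (-686/1755)·1 + 8/27·1 + 277/702·1 = 1 ✓
b·c: (-686/1755)·(-25/14) + 8/27·(-2) + 277/702·1 = 1/2 ✓
b·c²: (-686/1755)·625/196 + 8/27·4 + 277/702·1 = 1/3 ✓
b·Ac: 8/27·3/64 + 277/702·429/1108 = 1/6 ✓
b·c³: (-686/1755)·(-15625/2744) + 8/27·(-8) + 277/702·1 = 1/4 ✓
b·(c∘Ac): 8/27·(-3/32) + 277/702·429/1108 = 1/8 ✓
b·Ac²: 8/27·(-75/896) + 277/702·4251/15512 = 1/12 ✓
b·A²c: 277/702·117/1108 = 1/24 ✓; 4 stages ⇒ order 4.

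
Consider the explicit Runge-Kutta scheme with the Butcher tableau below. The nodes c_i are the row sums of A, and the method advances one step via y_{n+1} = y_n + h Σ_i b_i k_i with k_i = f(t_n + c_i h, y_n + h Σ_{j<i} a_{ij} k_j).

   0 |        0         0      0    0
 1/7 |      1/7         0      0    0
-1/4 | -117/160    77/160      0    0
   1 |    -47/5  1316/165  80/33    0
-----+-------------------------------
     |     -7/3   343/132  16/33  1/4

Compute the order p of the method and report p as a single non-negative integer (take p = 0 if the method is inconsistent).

4

b = (-7/3, 343/132, 16/33, 1/4)
c = (0, 1/7, -1/4, 1)
Ac = (0, 0, 11/160, 8/15)
Σ b_i: (-7/3)·1 + 343/132·1 + 16/33·1 + 1/4·1 = 1 ✓
b·c: 343/132·1/7 + 16/33·(-1/4) + 1/4·1 = 1/2 ✓
b·c²: 343/132·1/49 + 16/33·1/16 + 1/4·1 = 1/3 ✓
b·Ac: 16/33·11/160 + 1/4·8/15 = 1/6 ✓
b·c³: 343/132·1/343 + 16/33·(-1/64) + 1/4·1 = 1/4 ✓
b·(c∘Ac): 16/33·(-11/640) + 1/4·8/15 = 1/8 ✓
b·Ac²: 16/33·11/1120 + 1/4·11/35 = 1/12 ✓
b·A²c: 1/4·1/6 = 1/24 ✓; 4 stages ⇒ order 4.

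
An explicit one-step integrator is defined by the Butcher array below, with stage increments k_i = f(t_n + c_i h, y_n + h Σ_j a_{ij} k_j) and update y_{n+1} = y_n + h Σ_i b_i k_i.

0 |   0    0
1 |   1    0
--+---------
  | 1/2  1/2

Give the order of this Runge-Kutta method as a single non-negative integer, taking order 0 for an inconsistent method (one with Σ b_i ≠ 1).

b = (1/2, 1/2)
c = (0, 1)
Σ b_i: 1/2·1 + 1/2·1 = 1 ✓
b·c: 1/2·1 = 1/2 ✓; 2 stages ⇒ order 2.

2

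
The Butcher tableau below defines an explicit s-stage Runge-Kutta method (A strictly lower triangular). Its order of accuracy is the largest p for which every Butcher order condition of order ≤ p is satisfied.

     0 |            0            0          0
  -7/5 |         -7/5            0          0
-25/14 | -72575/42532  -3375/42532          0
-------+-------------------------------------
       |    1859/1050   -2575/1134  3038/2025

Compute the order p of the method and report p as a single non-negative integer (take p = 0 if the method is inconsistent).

3

b = (1859/1050, -2575/1134, 3038/2025)
c = (0, -7/5, -25/14)
Ac = (0, 0, 675/6076)
Σ b_i: 1859/1050·1 + (-2575/1134)·1 + 3038/2025·1 = 1 ✓
b·c: (-2575/1134)·(-7/5) + 3038/2025·(-25/14) = 1/2 ✓
b·c²: (-2575/1134)·49/25 + 3038/2025·625/196 = 1/3 ✓
b·Ac: 3038/2025·675/6076 = 1/6 ✓; 3 stages ⇒ order 3.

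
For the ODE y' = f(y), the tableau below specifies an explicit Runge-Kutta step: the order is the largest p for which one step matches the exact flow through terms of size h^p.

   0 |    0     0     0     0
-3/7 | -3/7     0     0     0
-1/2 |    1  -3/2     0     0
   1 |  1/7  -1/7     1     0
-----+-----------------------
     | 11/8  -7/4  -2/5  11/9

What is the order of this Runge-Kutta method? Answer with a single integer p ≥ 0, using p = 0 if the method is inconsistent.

b = (11/8, -7/4, -2/5, 11/9)
c = (0, -3/7, -1/2, 1)
Ac = (0, 0, 9/14, -43/98)
Σ b_i: 11/8·1 + (-7/4)·1 + (-2/5)·1 + 11/9·1 = 161/360 ≠ 1 ⇒ order 0.

0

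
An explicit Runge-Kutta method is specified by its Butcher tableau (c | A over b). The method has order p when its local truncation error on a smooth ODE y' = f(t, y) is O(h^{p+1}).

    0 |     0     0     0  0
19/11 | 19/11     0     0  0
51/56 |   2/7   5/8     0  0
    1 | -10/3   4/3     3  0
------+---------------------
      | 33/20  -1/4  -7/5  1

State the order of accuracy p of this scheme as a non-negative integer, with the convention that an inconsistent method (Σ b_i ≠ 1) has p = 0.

b = (33/20, -1/4, -7/5, 1)
c = (0, 19/11, 51/56, 1)
Ac = (0, 0, 95/88, 9305/1848)
Σ b_i: 33/20·1 + (-1/4)·1 + (-7/5)·1 + 1·1 = 1 ✓
b·c: (-1/4)·19/11 + (-7/5)·51/56 + 1·1 = -311/440 ≠ 1/2 ⇒ order 1.

1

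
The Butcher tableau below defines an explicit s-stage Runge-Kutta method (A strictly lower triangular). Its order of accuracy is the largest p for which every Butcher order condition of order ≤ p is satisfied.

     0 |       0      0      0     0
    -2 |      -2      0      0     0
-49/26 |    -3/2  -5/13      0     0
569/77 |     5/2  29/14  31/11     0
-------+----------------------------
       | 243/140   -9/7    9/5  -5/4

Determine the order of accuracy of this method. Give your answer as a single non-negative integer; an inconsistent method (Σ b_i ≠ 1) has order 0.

b = (243/140, -9/7, 9/5, -5/4)
c = (0, -2, -49/26, 569/77)
Ac = (0, 0, 10/13, -18927/2002)
Σ b_i: 243/140·1 + (-9/7)·1 + 9/5·1 + (-5/4)·1 = 1 ✓
b·c: (-9/7)·(-2) + 9/5·(-49/26) + (-5/4)·569/77 = -201359/20020 ≠ 1/2 ⇒ order 1.

1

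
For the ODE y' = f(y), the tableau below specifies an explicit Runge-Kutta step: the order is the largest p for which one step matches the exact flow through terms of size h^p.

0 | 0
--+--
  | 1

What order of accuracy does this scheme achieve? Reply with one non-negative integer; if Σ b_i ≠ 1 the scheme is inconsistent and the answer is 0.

1

b = (1)
c = (0)
Σ b_i: 1·1 = 1 ✓; 1 stage ⇒ order 1.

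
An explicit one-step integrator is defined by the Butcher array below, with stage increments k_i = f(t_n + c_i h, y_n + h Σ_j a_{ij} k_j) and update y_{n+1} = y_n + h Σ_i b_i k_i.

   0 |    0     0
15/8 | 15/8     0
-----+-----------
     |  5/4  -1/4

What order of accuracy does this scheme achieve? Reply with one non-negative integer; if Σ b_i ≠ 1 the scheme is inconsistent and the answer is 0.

1

b = (5/4, -1/4)
c = (0, 15/8)
Σ b_i: 5/4·1 + (-1/4)·1 = 1 ✓
b·c: (-1/4)·15/8 = -15/32 ≠ 1/2 ⇒ order 1.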